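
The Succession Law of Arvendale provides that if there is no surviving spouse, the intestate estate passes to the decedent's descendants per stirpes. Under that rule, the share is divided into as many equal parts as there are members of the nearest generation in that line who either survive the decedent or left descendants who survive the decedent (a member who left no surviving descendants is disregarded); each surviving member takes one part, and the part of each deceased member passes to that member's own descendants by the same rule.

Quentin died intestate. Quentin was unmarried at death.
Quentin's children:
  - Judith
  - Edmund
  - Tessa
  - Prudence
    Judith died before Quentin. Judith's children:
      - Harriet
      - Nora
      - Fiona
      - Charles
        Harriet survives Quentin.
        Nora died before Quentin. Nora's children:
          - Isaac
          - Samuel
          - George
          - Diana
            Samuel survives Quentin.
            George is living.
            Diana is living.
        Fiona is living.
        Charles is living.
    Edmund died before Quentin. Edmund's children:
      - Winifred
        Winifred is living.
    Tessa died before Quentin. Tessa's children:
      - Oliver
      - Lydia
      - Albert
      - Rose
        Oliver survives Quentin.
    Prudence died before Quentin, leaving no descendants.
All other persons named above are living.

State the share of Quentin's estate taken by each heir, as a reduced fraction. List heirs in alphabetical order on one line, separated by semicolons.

Albert 1/12; Charles 1/12; Diana 1/48; Fiona 1/12; George 1/48; Harriet 1/12; Isaac 1/48; Lydia 1/12; Oliver 1/12; Rose 1/12; Samuel 1/48; Winifred 1/3

There is no surviving spouse, so the entire estate passes to Quentin's descendants per stirpes.
Prudence left no surviving issue, so that branch lapses and is disregarded.
The estate is divided into 3 equal shares of 1/3 among Judith, Edmund, Tessa.
Judith predeceased; the 1/3 allotted to Judith's branch passes to Judith's issue by representation.
The 1/3 is divided into 4 equal shares of 1/12 among Harriet, Nora, Fiona, Charles.
Harriet is living and takes 1/12.
Nora predeceased; the 1/12 allotted to Nora's branch passes to Nora's issue by representation.
The 1/12 is divided into 4 equal shares of 1/48 among Isaac, Samuel, George, Diana.
Isaac is living and takes 1/48.
Samuel is living and takes 1/48.
George is living and takes 1/48.
Diana is living and takes 1/48.
Fiona is living and takes 1/12.
Charles is living and takes 1/12.
Edmund predeceased; the 1/3 allotted to Edmund's branch passes to Edmund's issue by representation.
Winifred is the sole taker at this level and receives the full 1/3.
Tessa predeceased; the 1/3 allotted to Tessa's branch passes to Tessa's issue by representation.
The 1/3 is divided into 4 equal shares of 1/12 among Oliver, Lydia, Albert, Rose.
Oliver is living and takes 1/12.
Lydia is living and takes 1/12.
Albert is living and takes 1/12.
Rose is living and takes 1/12.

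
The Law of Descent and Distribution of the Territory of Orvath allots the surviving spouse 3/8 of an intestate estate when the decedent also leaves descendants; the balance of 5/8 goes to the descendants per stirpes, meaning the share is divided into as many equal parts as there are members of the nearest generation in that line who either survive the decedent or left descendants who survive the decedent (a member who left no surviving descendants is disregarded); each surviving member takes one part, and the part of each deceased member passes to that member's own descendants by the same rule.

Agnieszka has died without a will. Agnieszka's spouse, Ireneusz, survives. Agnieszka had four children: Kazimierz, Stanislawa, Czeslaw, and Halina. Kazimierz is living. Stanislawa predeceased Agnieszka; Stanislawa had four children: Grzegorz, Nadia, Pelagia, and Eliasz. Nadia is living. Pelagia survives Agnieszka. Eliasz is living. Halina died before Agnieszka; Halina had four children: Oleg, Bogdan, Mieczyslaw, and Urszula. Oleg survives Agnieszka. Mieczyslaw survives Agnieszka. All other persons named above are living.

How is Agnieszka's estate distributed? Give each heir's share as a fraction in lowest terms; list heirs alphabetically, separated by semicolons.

Bogdan 5/128; Czeslaw 5/32; Eliasz 5/128; Grzegorz 5/128; Ireneusz 3/8; Kazimierz 5/32; Mieczyslaw 5/128; Nadia 5/128; Oleg 5/128; Pelagia 5/128; Urszula 5/128

Ireneusz, as surviving spouse, takes 3/8.
The remaining 5/8 passes to Agnieszka's descendants per stirpes.
The 5/8 is divided into 4 equal shares of 5/32 among Kazimierz, Stanislawa, Czeslaw, Halina.
Kazimierz is living and takes 5/32.
Stanislawa predeceased; the 5/32 allotted to Stanislawa's branch passes to Stanislawa's issue by representation.
The 5/32 is divided into 4 equal shares of 5/128 among Grzegorz, Nadia, Pelagia, Eliasz.
Grzegorz is living and takes 5/128.
Nadia is living and takes 5/128.
Pelagia is living and takes 5/128.
Eliasz is living and takes 5/128.
Czeslaw is living and takes 5/32.
Halina predeceased; the 5/32 allotted to Halina's branch passes to Halina's issue by representation.
The 5/32 is divided into 4 equal shares of 5/128 among Oleg, Bogdan, Mieczyslaw, Urszula.
Oleg is living and takes 5/128.
Bogdan is living and takes 5/128.
Mieczyslaw is living and takes 5/128.
Urszula is living and takes 5/128.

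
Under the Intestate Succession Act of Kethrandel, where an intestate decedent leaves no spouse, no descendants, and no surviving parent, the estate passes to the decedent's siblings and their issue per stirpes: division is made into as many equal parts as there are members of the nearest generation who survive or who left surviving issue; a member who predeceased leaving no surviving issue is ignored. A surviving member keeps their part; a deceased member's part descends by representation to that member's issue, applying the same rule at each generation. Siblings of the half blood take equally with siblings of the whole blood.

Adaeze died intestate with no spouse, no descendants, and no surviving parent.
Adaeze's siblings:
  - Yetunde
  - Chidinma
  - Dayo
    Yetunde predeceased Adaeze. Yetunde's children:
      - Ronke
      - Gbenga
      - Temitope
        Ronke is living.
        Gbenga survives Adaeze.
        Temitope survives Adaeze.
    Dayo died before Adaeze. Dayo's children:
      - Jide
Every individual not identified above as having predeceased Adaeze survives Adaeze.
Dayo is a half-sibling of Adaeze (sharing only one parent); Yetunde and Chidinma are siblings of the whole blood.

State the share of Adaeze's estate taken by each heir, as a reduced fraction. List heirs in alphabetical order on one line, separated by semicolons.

No spouse, descendants, or parent survives, so the estate passes to Adaeze's siblings per stirpes.
Half-blood and whole-blood siblings take equally under the stated rule.
The estate is divided into 3 equal shares of 1/3 among Yetunde, Chidinma, Dayo.
Yetunde predeceased; the 1/3 allotted to Yetunde's branch passes to Yetunde's issue by representation.
The 1/3 is divided into 3 equal shares of 1/9 among Ronke, Gbenga, Temitope.
Ronke is living and takes 1/9.
Gbenga is living and takes 1/9.
Temitope is living and takes 1/9.
Chidinma is living and takes 1/3.
Dayo predeceased; the 1/3 allotted to Dayo's branch passes to Dayo's issue by representation.
Jide is the sole taker at this level and receives the full 1/3.

Chidinma 1/3; Gbenga 1/9; Jide 1/3; Ronke 1/9; Temitope 1/9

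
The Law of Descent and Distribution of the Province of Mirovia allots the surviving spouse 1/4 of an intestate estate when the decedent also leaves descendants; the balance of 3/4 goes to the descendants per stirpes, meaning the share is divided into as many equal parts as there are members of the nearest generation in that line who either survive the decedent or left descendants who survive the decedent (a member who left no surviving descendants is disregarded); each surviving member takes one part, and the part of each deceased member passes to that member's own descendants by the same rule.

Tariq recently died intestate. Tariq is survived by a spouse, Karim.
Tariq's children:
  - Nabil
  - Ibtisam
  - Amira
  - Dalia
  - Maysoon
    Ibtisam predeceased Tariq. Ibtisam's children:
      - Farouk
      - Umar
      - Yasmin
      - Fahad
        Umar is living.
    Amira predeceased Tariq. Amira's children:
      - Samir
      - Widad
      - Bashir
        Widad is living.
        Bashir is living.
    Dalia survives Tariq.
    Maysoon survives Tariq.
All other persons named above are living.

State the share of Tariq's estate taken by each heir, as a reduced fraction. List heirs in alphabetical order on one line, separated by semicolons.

Bashir 1/20; Dalia 3/20; Fahad 3/80; Farouk 3/80; Karim 1/4; Maysoon 3/20; Nabil 3/20; Samir 1/20; Umar 3/80; Widad 1/20; Yasmin 3/80

Karim, as surviving spouse, takes 1/4.
The remaining 3/4 passes to Tariq's descendants per stirpes.
The 3/4 is divided into 5 equal shares of 3/20 among Nabil, Ibtisam, Amira, Dalia, Maysoon.
Nabil is living and takes 3/20.
Ibtisam predeceased; the 3/20 allotted to Ibtisam's branch passes to Ibtisam's issue by representation.
The 3/20 is divided into 4 equal shares of 3/80 among Farouk, Umar, Yasmin, Fahad.
Farouk is living and takes 3/80.
Umar is living and takes 3/80.
Yasmin is living and takes 3/80.
Fahad is living and takes 3/80.
Amira predeceased; the 3/20 allotted to Amira's branch passes to Amira's issue by representation.
The 3/20 is divided into 3 equal shares of 1/20 among Samir, Widad, Bashir.
Samir is living and takes 1/20.
Widad is living and takes 1/20.
Bashir is living and takes 1/20.
Dalia is living and takes 3/20.
Maysoon is living and takes 3/20.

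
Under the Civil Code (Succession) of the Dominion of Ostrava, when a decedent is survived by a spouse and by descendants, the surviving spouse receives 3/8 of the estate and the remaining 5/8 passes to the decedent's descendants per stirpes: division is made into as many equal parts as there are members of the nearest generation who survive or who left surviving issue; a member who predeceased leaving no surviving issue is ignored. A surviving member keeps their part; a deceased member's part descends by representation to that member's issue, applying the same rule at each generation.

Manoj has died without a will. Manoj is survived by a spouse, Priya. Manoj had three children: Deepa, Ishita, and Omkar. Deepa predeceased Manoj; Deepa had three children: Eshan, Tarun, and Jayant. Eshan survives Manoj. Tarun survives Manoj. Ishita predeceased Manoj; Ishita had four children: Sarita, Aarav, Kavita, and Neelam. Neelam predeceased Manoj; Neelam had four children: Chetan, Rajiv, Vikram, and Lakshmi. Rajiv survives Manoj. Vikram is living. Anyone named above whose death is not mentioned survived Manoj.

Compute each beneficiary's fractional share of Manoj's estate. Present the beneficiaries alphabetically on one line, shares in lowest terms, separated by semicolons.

Aarav 5/96; Chetan 5/384; Eshan 5/72; Jayant 5/72; Kavita 5/96; Lakshmi 5/384; Omkar 5/24; Priya 3/8; Rajiv 5/384; Sarita 5/96; Tarun 5/72; Vikram 5/384

Priya, as surviving spouse, takes 3/8.
The remaining 5/8 passes to Manoj's descendants per stirpes.
The 5/8 is divided into 3 equal shares of 5/24 among Deepa, Ishita, Omkar.
Deepa predeceased; the 5/24 allotted to Deepa's branch passes to Deepa's issue by representation.
The 5/24 is divided into 3 equal shares of 5/72 among Eshan, Tarun, Jayant.
Eshan is living and takes 5/72.
Tarun is living and takes 5/72.
Jayant is living and takes 5/72.
Ishita predeceased; the 5/24 allotted to Ishita's branch passes to Ishita's issue by representation.
The 5/24 is divided into 4 equal shares of 5/96 among Sarita, Aarav, Kavita, Neelam.
Sarita is living and takes 5/96.
Aarav is living and takes 5/96.
Kavita is living and takes 5/96.
Neelam predeceased; the 5/96 allotted to Neelam's branch passes to Neelam's issue by representation.
The 5/96 is divided into 4 equal shares of 5/384 among Chetan, Rajiv, Vikram, Lakshmi.
Chetan is living and takes 5/384.
Rajiv is living and takes 5/384.
Vikram is living and takes 5/384.
Lakshmi is living and takes 5/384.
Omkar is living and takes 5/24.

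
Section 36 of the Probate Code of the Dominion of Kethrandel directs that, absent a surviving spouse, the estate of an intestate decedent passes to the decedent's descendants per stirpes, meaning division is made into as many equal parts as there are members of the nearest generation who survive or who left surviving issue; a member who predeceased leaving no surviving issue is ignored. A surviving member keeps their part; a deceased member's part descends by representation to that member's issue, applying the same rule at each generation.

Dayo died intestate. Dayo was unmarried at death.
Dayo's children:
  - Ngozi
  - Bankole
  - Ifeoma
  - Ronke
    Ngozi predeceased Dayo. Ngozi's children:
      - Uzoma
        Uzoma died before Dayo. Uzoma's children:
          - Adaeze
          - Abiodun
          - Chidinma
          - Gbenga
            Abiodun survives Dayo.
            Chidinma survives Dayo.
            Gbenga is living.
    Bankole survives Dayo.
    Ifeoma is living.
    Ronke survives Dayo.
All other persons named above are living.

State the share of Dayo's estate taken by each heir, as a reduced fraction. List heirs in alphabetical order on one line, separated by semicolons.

Abiodun 1/16; Adaeze 1/16; Bankole 1/4; Chidinma 1/16; Gbenga 1/16; Ifeoma 1/4; Ronke 1/4

There is no surviving spouse, so the entire estate passes to Dayo's descendants per stirpes.
The estate is divided into 4 equal shares of 1/4 among Ngozi, Bankole, Ifeoma, Ronke.
Ngozi predeceased; the 1/4 allotted to Ngozi's branch passes to Ngozi's issue by representation.
Uzoma's line is the sole branch at this level, so the full 1/4 passes to Uzoma's issue by representation.
The 1/4 is divided into 4 equal shares of 1/16 among Adaeze, Abiodun, Chidinma, Gbenga.
Adaeze is living and takes 1/16.
Abiodun is living and takes 1/16.
Chidinma is living and takes 1/16.
Gbenga is living and takes 1/16.
Bankole is living and takes 1/4.
Ifeoma is living and takes 1/4.
Ronke is living and takes 1/4.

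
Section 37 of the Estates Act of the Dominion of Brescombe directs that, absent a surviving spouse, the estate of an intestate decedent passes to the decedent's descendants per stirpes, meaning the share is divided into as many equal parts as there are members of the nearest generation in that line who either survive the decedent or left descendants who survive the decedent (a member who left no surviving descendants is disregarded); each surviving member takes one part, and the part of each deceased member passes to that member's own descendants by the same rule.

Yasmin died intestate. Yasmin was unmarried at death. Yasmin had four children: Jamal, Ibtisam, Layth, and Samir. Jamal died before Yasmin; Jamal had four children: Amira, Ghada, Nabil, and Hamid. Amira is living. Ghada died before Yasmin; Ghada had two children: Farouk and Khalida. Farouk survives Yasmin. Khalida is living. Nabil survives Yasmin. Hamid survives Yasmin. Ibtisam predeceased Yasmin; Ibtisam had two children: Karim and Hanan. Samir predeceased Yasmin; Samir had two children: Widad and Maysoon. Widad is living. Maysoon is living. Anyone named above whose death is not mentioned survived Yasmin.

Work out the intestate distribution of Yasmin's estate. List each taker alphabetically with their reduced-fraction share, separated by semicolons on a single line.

Amira 1/16; Farouk 1/32; Hamid 1/16; Hanan 1/8; Karim 1/8; Khalida 1/32; Layth 1/4; Maysoon 1/8; Nabil 1/16; Widad 1/8

There is no surviving spouse, so the entire estate passes to Yasmin's descendants per stirpes.
The estate is divided into 4 equal shares of 1/4 among Jamal, Ibtisam, Layth, Samir.
Jamal predeceased; the 1/4 allotted to Jamal's branch passes to Jamal's issue by representation.
The 1/4 is divided into 4 equal shares of 1/16 among Amira, Ghada, Nabil, Hamid.
Amira is living and takes 1/16.
Ghada predeceased; the 1/16 allotted to Ghada's branch passes to Ghada's issue by representation.
The 1/16 is divided into 2 equal shares of 1/32 among Farouk, Khalida.
Farouk is living and takes 1/32.
Khalida is living and takes 1/32.
Nabil is living and takes 1/16.
Hamid is living and takes 1/16.
Ibtisam predeceased; the 1/4 allotted to Ibtisam's branch passes to Ibtisam's issue by representation.
The 1/4 is divided into 2 equal shares of 1/8 among Karim, Hanan.
Karim is living and takes 1/8.
Hanan is living and takes 1/8.
Layth is living and takes 1/4.
Samir predeceased; the 1/4 allotted to Samir's branch passes to Samir's issue by representation.
The 1/4 is divided into 2 equal shares of 1/8 among Widad, Maysoon.
Widad is living and takes 1/8.
Maysoon is living and takes 1/8.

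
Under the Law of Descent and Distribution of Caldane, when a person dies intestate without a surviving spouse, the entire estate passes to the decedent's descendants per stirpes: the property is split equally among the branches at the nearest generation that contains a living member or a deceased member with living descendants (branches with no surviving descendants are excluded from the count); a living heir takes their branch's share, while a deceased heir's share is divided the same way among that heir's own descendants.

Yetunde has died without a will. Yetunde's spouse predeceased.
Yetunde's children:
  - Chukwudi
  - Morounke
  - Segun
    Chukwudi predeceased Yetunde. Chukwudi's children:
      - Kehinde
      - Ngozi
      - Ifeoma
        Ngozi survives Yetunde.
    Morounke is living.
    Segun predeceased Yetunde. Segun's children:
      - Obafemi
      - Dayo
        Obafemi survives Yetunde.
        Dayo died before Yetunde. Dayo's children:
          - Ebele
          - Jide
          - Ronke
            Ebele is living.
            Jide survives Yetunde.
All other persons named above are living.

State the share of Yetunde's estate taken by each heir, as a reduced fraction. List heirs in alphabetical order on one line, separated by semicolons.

There is no surviving spouse, so the entire estate passes to Yetunde's descendants per stirpes.
The estate is divided into 3 equal shares of 1/3 among Chukwudi, Morounke, Segun.
Chukwudi predeceased; the 1/3 allotted to Chukwudi's branch passes to Chukwudi's issue by representation.
The 1/3 is divided into 3 equal shares of 1/9 among Kehinde, Ngozi, Ifeoma.
Kehinde is living and takes 1/9.
Ngozi is living and takes 1/9.
Ifeoma is living and takes 1/9.
Morounke is living and takes 1/3.
Segun predeceased; the 1/3 allotted to Segun's branch passes to Segun's issue by representation.
The 1/3 is divided into 2 equal shares of 1/6 among Obafemi, Dayo.
Obafemi is living and takes 1/6.
Dayo predeceased; the 1/6 allotted to Dayo's branch passes to Dayo's issue by representation.
The 1/6 is divided into 3 equal shares of 1/18 among Ebele, Jide, Ronke.
Ebele is living and takes 1/18.
Jide is living and takes 1/18.
Ronke is living and takes 1/18.

Ebele 1/18; Ifeoma 1/9; Jide 1/18; Kehinde 1/9; Morounke 1/3; Ngozi 1/9; Obafemi 1/6; Ronke 1/18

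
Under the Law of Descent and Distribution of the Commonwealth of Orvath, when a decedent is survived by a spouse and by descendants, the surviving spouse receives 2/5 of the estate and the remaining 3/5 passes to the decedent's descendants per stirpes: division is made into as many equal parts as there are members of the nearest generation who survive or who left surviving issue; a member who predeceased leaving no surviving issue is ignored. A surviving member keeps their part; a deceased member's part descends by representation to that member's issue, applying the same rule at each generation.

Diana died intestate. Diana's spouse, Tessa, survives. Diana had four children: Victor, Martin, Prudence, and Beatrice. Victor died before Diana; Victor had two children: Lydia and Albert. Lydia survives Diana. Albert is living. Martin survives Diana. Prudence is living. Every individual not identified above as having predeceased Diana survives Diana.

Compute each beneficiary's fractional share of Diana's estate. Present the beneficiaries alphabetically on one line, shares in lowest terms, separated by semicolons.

Tessa, as surviving spouse, takes 2/5.
The remaining 3/5 passes to Diana's descendants per stirpes.
The 3/5 is divided into 4 equal shares of 3/20 among Victor, Martin, Prudence, Beatrice.
Victor predeceased; the 3/20 allotted to Victor's branch passes to Victor's issue by representation.
The 3/20 is divided into 2 equal shares of 3/40 among Lydia, Albert.
Lydia is living and takes 3/40.
Albert is living and takes 3/40.
Martin is living and takes 3/20.
Prudence is living and takes 3/20.
Beatrice is living and takes 3/20.

Albert 3/40; Beatrice 3/20; Lydia 3/40; Martin 3/20; Prudence 3/20; Tessa 2/5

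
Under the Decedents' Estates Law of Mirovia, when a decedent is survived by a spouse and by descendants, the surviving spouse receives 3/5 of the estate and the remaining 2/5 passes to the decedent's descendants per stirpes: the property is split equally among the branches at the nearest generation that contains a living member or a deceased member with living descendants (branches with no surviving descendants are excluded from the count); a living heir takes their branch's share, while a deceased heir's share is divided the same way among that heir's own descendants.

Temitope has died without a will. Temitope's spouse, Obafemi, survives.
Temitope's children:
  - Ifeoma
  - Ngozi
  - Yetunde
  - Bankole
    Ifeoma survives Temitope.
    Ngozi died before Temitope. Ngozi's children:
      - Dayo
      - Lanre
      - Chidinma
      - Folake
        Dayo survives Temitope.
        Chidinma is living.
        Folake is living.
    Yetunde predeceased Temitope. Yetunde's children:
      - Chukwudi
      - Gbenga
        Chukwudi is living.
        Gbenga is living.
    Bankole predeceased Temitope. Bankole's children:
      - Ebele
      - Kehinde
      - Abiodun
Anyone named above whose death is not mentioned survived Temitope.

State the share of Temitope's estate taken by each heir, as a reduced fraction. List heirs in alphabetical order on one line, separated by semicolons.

Abiodun 1/30; Chidinma 1/40; Chukwudi 1/20; Dayo 1/40; Ebele 1/30; Folake 1/40; Gbenga 1/20; Ifeoma 1/10; Kehinde 1/30; Lanre 1/40; Obafemi 3/5

Obafemi, as surviving spouse, takes 3/5.
The remaining 2/5 passes to Temitope's descendants per stirpes.
The 2/5 is divided into 4 equal shares of 1/10 among Ifeoma, Ngozi, Yetunde, Bankole.
Ifeoma is living and takes 1/10.
Ngozi predeceased; the 1/10 allotted to Ngozi's branch passes to Ngozi's issue by representation.
The 1/10 is divided into 4 equal shares of 1/40 among Dayo, Lanre, Chidinma, Folake.
Dayo is living and takes 1/40.
Lanre is living and takes 1/40.
Chidinma is living and takes 1/40.
Folake is living and takes 1/40.
Yetunde predeceased; the 1/10 allotted to Yetunde's branch passes to Yetunde's issue by representation.
The 1/10 is divided into 2 equal shares of 1/20 among Chukwudi, Gbenga.
Chukwudi is living and takes 1/20.
Gbenga is living and takes 1/20.
Bankole predeceased; the 1/10 allotted to Bankole's branch passes to Bankole's issue by representation.
The 1/10 is divided into 3 equal shares of 1/30 among Ebele, Kehinde, Abiodun.
Ebele is living and takes 1/30.
Kehinde is living and takes 1/30.
Abiodun is living and takes 1/30.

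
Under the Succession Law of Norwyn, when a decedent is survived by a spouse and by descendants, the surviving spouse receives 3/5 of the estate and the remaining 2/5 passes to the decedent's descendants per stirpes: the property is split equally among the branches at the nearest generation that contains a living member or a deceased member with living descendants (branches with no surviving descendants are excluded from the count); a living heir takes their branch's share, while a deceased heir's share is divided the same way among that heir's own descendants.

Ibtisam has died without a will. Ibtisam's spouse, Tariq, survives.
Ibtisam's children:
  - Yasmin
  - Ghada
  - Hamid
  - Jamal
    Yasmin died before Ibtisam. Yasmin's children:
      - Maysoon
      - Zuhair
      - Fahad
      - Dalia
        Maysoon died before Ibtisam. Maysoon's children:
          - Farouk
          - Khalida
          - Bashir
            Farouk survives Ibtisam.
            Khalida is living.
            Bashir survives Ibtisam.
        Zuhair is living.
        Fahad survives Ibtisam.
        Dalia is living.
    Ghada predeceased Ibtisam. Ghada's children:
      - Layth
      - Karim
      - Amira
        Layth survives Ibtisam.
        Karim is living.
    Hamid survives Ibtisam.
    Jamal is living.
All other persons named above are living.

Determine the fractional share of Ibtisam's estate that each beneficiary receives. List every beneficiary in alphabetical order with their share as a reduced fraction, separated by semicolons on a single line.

Tariq, as surviving spouse, takes 3/5.
The remaining 2/5 passes to Ibtisam's descendants per stirpes.
The 2/5 is divided into 4 equal shares of 1/10 among Yasmin, Ghada, Hamid, Jamal.
Yasmin predeceased; the 1/10 allotted to Yasmin's branch passes to Yasmin's issue by representation.
The 1/10 is divided into 4 equal shares of 1/40 among Maysoon, Zuhair, Fahad, Dalia.
Maysoon predeceased; the 1/40 allotted to Maysoon's branch passes to Maysoon's issue by representation.
The 1/40 is divided into 3 equal shares of 1/120 among Farouk, Khalida, Bashir.
Farouk is living and takes 1/120.
Khalida is living and takes 1/120.
Bashir is living and takes 1/120.
Zuhair is living and takes 1/40.
Fahad is living and takes 1/40.
Dalia is living and takes 1/40.
Ghada predeceased; the 1/10 allotted to Ghada's branch passes to Ghada's issue by representation.
The 1/10 is divided into 3 equal shares of 1/30 among Layth, Karim, Amira.
Layth is living and takes 1/30.
Karim is living and takes 1/30.
Amira is living and takes 1/30.
Hamid is living and takes 1/10.
Jamal is living and takes 1/10.

Amira 1/30; Bashir 1/120; Dalia 1/40; Fahad 1/40; Farouk 1/120; Hamid 1/10; Jamal 1/10; Karim 1/30; Khalida 1/120; Layth 1/30; Tariq 3/5; Zuhair 1/40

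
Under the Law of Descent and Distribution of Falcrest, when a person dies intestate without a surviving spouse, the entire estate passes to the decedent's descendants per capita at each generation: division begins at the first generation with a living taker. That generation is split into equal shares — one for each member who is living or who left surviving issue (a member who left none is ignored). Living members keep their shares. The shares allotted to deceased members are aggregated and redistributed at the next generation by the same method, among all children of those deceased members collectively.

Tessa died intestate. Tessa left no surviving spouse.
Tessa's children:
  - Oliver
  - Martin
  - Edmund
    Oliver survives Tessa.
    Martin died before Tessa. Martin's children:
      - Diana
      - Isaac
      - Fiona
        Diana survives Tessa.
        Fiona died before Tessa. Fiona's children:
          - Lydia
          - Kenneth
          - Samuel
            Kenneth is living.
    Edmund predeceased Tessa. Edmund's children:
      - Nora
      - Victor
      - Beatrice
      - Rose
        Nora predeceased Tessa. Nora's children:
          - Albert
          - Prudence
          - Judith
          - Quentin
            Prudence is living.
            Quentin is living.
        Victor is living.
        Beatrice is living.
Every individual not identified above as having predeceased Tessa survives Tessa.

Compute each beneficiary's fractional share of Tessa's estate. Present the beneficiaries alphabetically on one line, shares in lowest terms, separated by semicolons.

There is no surviving spouse, so the entire estate passes to Tessa's descendants per capita at each generation.
At generation 1 (Oliver, Martin, Edmund) there are 3 shares of (1)/3 = 1/3 each.
Living: Oliver — each takes 1/3.
Deceased: Martin and Edmund. Their combined 2/3 is pooled and carried to generation 2.
At generation 2 (Diana, Isaac, Fiona, Nora, Victor, Beatrice, Rose) there are 7 shares of (2/3)/7 = 2/21 each.
Living: Diana, Isaac, Victor, Beatrice, and Rose — each takes 2/21.
Deceased: Fiona and Nora. Their combined 4/21 is pooled and carried to generation 3.
At generation 3 (Lydia, Kenneth, Samuel, Albert, Prudence, Judith, Quentin) there are 7 shares of (4/21)/7 = 4/147 each.
Living: Lydia, Kenneth, Samuel, Albert, Prudence, Judith, and Quentin — each takes 4/147.

Albert 4/147; Beatrice 2/21; Diana 2/21; Isaac 2/21; Judith 4/147; Kenneth 4/147; Lydia 4/147; Oliver 1/3; Prudence 4/147; Quentin 4/147; Rose 2/21; Samuel 4/147; Victor 2/21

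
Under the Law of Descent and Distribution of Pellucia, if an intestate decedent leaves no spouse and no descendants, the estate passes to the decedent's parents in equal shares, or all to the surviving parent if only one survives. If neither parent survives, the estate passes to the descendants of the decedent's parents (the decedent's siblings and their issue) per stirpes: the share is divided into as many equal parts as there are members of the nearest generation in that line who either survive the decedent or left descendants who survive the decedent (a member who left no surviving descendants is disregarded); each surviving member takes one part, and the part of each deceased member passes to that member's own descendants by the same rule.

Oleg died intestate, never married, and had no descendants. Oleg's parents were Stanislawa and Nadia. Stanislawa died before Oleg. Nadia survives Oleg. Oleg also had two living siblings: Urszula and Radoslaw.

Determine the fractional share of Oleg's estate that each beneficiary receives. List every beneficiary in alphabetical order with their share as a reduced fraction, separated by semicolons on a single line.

Nadia 1

Only one parent, Nadia, survives, so Nadia takes the entire estate. The siblings take nothing because a surviving parent has priority.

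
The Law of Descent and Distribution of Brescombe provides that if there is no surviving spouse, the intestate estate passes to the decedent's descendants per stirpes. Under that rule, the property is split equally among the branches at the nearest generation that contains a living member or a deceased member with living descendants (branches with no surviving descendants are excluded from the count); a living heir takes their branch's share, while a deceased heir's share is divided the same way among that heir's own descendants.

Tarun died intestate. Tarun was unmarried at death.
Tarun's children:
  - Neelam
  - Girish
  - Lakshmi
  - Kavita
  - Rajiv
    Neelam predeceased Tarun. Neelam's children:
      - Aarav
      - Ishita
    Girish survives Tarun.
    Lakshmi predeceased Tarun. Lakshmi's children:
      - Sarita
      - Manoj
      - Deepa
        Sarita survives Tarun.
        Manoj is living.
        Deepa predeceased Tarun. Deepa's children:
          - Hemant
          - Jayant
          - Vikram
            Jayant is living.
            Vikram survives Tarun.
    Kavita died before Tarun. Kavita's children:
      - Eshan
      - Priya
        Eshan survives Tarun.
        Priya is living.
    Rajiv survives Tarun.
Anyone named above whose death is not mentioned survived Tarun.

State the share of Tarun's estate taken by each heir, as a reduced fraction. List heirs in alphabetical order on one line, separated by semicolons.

There is no surviving spouse, so the entire estate passes to Tarun's descendants per stirpes.
The estate is divided into 5 equal shares of 1/5 among Neelam, Girish, Lakshmi, Kavita, Rajiv.
Neelam predeceased; the 1/5 allotted to Neelam's branch passes to Neelam's issue by representation.
The 1/5 is divided into 2 equal shares of 1/10 among Aarav, Ishita.
Aarav is living and takes 1/10.
Ishita is living and takes 1/10.
Girish is living and takes 1/5.
Lakshmi predeceased; the 1/5 allotted to Lakshmi's branch passes to Lakshmi's issue by representation.
The 1/5 is divided into 3 equal shares of 1/15 among Sarita, Manoj, Deepa.
Sarita is living and takes 1/15.
Manoj is living and takes 1/15.
Deepa predeceased; the 1/15 allotted to Deepa's branch passes to Deepa's issue by representation.
The 1/15 is divided into 3 equal shares of 1/45 among Hemant, Jayant, Vikram.
Hemant is living and takes 1/45.
Jayant is living and takes 1/45.
Vikram is living and takes 1/45.
Kavita predeceased; the 1/5 allotted to Kavita's branch passes to Kavita's issue by representation.
The 1/5 is divided into 2 equal shares of 1/10 among Eshan, Priya.
Eshan is living and takes 1/10.
Priya is living and takes 1/10.
Rajiv is living and takes 1/5.

Aarav 1/10; Eshan 1/10; Girish 1/5; Hemant 1/45; Ishita 1/10; Jayant 1/45; Manoj 1/15; Priya 1/10; Rajiv 1/5; Sarita 1/15; Vikram 1/45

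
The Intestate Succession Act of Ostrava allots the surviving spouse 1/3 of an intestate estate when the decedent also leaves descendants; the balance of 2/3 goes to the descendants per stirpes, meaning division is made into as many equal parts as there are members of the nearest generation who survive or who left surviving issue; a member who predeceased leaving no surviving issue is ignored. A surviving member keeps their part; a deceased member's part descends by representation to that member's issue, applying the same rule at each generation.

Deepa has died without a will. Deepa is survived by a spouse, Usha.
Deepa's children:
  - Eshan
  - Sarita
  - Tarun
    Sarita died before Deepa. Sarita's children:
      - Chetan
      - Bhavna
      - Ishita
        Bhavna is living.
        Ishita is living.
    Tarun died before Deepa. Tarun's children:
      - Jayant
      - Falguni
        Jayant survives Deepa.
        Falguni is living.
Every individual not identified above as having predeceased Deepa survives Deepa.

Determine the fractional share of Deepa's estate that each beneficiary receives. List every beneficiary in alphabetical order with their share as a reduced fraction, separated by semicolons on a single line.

Bhavna 2/27; Chetan 2/27; Eshan 2/9; Falguni 1/9; Ishita 2/27; Jayant 1/9; Usha 1/3

Usha, as surviving spouse, takes 1/3.
The remaining 2/3 passes to Deepa's descendants per stirpes.
The 2/3 is divided into 3 equal shares of 2/9 among Eshan, Sarita, Tarun.
Eshan is living and takes 2/9.
Sarita predeceased; the 2/9 allotted to Sarita's branch passes to Sarita's issue by representation.
The 2/9 is divided into 3 equal shares of 2/27 among Chetan, Bhavna, Ishita.
Chetan is living and takes 2/27.
Bhavna is living and takes 2/27.
Ishita is living and takes 2/27.
Tarun predeceased; the 2/9 allotted to Tarun's branch passes to Tarun's issue by representation.
The 2/9 is divided into 2 equal shares of 1/9 among Jayant, Falguni.
Jayant is living and takes 1/9.
Falguni is living and takes 1/9.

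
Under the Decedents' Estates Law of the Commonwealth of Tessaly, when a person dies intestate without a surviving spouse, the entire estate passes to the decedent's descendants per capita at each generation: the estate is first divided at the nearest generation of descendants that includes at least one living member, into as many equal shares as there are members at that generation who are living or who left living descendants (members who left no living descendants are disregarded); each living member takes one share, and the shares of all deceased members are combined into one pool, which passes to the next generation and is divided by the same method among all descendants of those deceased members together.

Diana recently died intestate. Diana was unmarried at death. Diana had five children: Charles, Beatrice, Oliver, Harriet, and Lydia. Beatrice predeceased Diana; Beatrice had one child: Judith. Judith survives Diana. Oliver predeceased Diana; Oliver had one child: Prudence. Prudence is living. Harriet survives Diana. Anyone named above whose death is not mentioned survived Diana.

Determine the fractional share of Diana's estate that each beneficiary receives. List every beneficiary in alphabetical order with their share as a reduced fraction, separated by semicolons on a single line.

There is no surviving spouse, so the entire estate passes to Diana's descendants per capita at each generation.
At generation 1 (Charles, Beatrice, Oliver, Harriet, Lydia) there are 5 shares of (1)/5 = 1/5 each.
Living: Charles, Harriet, and Lydia — each takes 1/5.
Deceased: Beatrice and Oliver. Their combined 2/5 is pooled and carried to generation 2.
At generation 2 (Judith, Prudence) there are 2 shares of (2/5)/2 = 1/5 each.
Living: Judith and Prudence — each takes 1/5.

Charles 1/5; Harriet 1/5; Judith 1/5; Lydia 1/5; Prudence 1/5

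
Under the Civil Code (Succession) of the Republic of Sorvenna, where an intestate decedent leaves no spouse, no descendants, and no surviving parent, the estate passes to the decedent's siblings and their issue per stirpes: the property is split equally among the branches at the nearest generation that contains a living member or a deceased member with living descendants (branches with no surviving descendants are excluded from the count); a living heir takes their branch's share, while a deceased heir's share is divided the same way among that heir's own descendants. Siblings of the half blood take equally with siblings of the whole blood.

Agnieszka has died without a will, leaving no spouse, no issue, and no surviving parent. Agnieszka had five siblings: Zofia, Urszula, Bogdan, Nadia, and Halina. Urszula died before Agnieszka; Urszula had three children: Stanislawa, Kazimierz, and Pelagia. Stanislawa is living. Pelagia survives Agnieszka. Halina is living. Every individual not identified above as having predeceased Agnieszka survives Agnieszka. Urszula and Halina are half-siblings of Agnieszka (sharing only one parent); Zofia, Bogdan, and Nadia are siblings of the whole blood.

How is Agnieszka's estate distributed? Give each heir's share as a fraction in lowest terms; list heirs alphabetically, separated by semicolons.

Bogdan 1/5; Halina 1/5; Kazimierz 1/15; Nadia 1/5; Pelagia 1/15; Stanislawa 1/15; Zofia 1/5

No spouse, descendants, or parent survives, so the estate passes to Agnieszka's siblings per stirpes.
Half-blood and whole-blood siblings take equally under the stated rule.
The estate is divided into 5 equal shares of 1/5 among Zofia, Urszula, Bogdan, Nadia, Halina.
Zofia is living and takes 1/5.
Urszula predeceased; the 1/5 allotted to Urszula's branch passes to Urszula's issue by representation.
The 1/5 is divided into 3 equal shares of 1/15 among Stanislawa, Kazimierz, Pelagia.
Stanislawa is living and takes 1/15.
Kazimierz is living and takes 1/15.
Pelagia is living and takes 1/15.
Bogdan is living and takes 1/5.
Nadia is living and takes 1/5.
Halina is living and takes 1/5.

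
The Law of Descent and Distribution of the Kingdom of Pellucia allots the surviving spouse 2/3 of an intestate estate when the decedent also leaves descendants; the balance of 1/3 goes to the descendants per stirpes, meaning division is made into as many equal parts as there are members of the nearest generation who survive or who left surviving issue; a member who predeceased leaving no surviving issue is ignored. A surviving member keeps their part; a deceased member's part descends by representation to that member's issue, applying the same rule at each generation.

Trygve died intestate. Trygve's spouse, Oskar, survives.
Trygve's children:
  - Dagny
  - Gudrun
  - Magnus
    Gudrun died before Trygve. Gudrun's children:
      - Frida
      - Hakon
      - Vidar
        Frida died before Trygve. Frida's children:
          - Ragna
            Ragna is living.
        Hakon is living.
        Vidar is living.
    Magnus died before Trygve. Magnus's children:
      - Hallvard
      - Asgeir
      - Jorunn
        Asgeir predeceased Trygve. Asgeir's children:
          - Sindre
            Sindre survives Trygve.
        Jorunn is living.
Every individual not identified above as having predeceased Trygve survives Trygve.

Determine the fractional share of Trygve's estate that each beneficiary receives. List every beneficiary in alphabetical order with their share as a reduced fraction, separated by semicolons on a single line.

Dagny 1/9; Hakon 1/27; Hallvard 1/27; Jorunn 1/27; Oskar 2/3; Ragna 1/27; Sindre 1/27; Vidar 1/27

Oskar, as surviving spouse, takes 2/3.
The remaining 1/3 passes to Trygve's descendants per stirpes.
The 1/3 is divided into 3 equal shares of 1/9 among Dagny, Gudrun, Magnus.
Dagny is living and takes 1/9.
Gudrun predeceased; the 1/9 allotted to Gudrun's branch passes to Gudrun's issue by representation.
The 1/9 is divided into 3 equal shares of 1/27 among Frida, Hakon, Vidar.
Frida predeceased; the 1/27 allotted to Frida's branch passes to Frida's issue by representation.
Ragna is the sole taker at this level and receives the full 1/27.
Hakon is living and takes 1/27.
Vidar is living and takes 1/27.
Magnus predeceased; the 1/9 allotted to Magnus's branch passes to Magnus's issue by representation.
The 1/9 is divided into 3 equal shares of 1/27 among Hallvard, Asgeir, Jorunn.
Hallvard is living and takes 1/27.
Asgeir predeceased; the 1/27 allotted to Asgeir's branch passes to Asgeir's issue by representation.
Sindre is the sole taker at this level and receives the full 1/27.
Jorunn is living and takes 1/27.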